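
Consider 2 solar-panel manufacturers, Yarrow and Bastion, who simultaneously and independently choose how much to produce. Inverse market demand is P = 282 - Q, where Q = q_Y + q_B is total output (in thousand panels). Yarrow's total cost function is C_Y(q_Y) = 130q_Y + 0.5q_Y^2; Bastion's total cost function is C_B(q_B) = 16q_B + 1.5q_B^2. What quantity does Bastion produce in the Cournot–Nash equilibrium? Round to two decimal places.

46.14

Yarrow's profit: π_Y = (282 - Q)q_Y - (130q_Y + (1/2)q_Y²). Setting ∂π_Y/∂q_Y = 0: 152 - 3q_Y - (q_B) = 0.
Bastion's first-order condition: 266 - 5q_B - (q_Y) = 0.
Best responses: q_Y = (152 - q_B)/3, q_B = (266 - q_Y)/5.
Solving the pair: q_Y = 247/7, q_B = 323/7.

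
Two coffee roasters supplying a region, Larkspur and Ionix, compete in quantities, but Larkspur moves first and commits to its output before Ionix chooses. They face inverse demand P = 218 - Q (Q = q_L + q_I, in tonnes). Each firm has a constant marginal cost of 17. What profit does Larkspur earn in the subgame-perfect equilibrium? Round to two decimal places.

The follower Ionix best-responds to any q_L: π_I = (218 - Q)q_I - 17q_I.
Setting the follower's marginal profit to zero, 201 - q_L - 2q_I = 0, i.e. q_I = (201 - q_L)/2.
The leader anticipates this reaction. Substituting into P = 218 - Q gives P = 235/2 - (1/2)q_L, so π_L = (235/2 - (1/2)q_L)q_L - 17q_L.
Maximising: ∂π_L/∂q_L = 201/2 - q_L = 0, giving q_L = 201/2.
Then q_I = (201 - 201/2)/2 = 201/4.
Price P = 218 - 603/4 = 269/4.
Larkspur's profit: (269/4 - 17)·(201/2) = 5050.1250.

5050.13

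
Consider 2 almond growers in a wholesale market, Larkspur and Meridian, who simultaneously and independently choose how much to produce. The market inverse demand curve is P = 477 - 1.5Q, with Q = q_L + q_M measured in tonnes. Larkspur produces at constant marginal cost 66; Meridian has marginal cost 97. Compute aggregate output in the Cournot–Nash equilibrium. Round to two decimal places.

Larkspur's profit: π_L = (477 - 1.5Q)q_L - (66q_L). Setting ∂π_L/∂q_L = 0: 411 - 3q_L - (3/2)(q_M) = 0.
Meridian's first-order condition: 380 - 3q_M - (3/2)(q_L) = 0.
So q_L = (411 - (3/2)q_M)/3 and q_M = (380 - (3/2)q_L)/3.
Substituting one into the other gives q_L = 884/9 and q_M = 698/9.
Total output Q = 884/9 + 698/9 = 1582/9.

175.78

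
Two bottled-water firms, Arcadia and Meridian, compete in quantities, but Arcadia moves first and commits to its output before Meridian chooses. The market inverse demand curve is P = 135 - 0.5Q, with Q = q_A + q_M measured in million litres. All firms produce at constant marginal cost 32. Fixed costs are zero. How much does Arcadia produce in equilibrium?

103

The follower Meridian best-responds to any q_A: π_M = (135 - 0.5Q)q_M - 32q_M.
Setting the follower's marginal profit to zero, 103 - (1/2)q_A - q_M = 0, i.e. q_M = (103 - (1/2)q_A).
The leader anticipates this reaction. Substituting into P = 135 - 0.5Q gives P = 167/2 - (1/4)q_A, so π_A = (167/2 - (1/4)q_A)q_A - 32q_A.
The leader's first-order condition 103/2 - (1/2)q_A = 0 yields q_A = 103.
Then q_M = (103 - (1/2)·103) = 103/2.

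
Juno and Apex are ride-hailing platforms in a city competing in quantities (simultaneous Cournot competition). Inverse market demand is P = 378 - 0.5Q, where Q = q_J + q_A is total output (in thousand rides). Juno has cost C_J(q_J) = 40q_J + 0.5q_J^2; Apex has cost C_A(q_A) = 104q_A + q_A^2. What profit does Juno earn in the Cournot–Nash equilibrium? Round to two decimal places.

Juno's profit: π_J = (378 - 0.5Q)q_J - (40q_J + (1/2)q_J²). Setting ∂π_J/∂q_J = 0: 338 - 2q_J - (1/2)(q_A) = 0.
Apex's first-order condition: 274 - 3q_A - (1/2)(q_J) = 0.
So q_J = (338 - (1/2)q_A)/2 and q_A = (274 - (1/2)q_J)/3.
Substituting one into the other gives q_J = 152.5217 and q_A = 1516/23.
Price P = 378 - (1/2)·218.4348 = 268.7826.
Juno's profit: 268.7826·152.5217 - 40·152.5217 - (1/2)·152.5217² = 23262.8809.

23262.88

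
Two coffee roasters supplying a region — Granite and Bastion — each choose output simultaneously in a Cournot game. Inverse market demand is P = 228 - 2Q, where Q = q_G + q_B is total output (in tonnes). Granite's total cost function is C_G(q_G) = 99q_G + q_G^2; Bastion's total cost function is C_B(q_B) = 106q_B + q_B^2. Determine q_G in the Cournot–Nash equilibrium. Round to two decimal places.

16.56

Granite's profit: π_G = (228 - 2Q)q_G - (99q_G + q_G²). Setting ∂π_G/∂q_G = 0: 129 - 6q_G - 2(q_B) = 0.
Bastion's profit: π_B = (228 - 2Q)q_B - (106q_B + q_B²). Setting ∂π_B/∂q_B = 0: 122 - 6q_B - 2(q_G) = 0.
Rearranging gives the reaction functions q_G = (129 - 2q_B)/6 and q_B = (122 - 2q_G)/6.
Substituting one into the other gives q_G = 265/16 and q_B = 237/16.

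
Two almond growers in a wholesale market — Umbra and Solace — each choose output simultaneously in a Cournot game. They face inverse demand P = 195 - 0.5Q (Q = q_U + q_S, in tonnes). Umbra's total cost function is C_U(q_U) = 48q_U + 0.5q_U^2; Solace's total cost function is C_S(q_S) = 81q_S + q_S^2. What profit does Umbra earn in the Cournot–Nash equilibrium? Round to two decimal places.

Umbra's profit: π_U = (195 - 0.5Q)q_U - (48q_U + (1/2)q_U²). Setting ∂π_U/∂q_U = 0: 147 - 2q_U - (1/2)(q_S) = 0.
Solace's profit: π_S = (195 - 0.5Q)q_S - (81q_S + q_S²). Setting ∂π_S/∂q_S = 0: 114 - 3q_S - (1/2)(q_U) = 0.
Best responses: q_U = (147 - (1/2)q_S)/2, q_S = (114 - (1/2)q_U)/3.
Solving the pair: q_U = 1536/23, q_S = 618/23.
Price P = 195 - (1/2)·93.6522 = 148.1739.
Umbra's profit: 148.1739·(1536/23) - 48·(1536/23) - (1/2)(1536/23)² = 4459.9168.

4459.92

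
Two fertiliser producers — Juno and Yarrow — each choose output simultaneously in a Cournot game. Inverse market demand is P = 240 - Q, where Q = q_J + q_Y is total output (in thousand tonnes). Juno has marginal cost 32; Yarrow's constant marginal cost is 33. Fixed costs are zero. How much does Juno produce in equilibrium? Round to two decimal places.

Juno's profit: π_J = (240 - Q)q_J - (32q_J). Setting ∂π_J/∂q_J = 0: 208 - 2q_J - (q_Y) = 0.
Yarrow's profit: π_Y = (240 - Q)q_Y - (33q_Y). Setting ∂π_Y/∂q_Y = 0: 207 - 2q_Y - (q_J) = 0.
Rearranging gives the reaction functions q_J = (208 - q_Y)/2 and q_Y = (207 - q_J)/2.
Substituting one into the other gives q_J = 209/3 and q_Y = 206/3.

69.67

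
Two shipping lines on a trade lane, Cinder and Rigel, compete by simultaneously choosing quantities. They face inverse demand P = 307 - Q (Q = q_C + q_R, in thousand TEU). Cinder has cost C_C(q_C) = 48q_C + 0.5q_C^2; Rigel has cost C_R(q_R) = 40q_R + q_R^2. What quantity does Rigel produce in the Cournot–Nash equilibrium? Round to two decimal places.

Cinder's profit: π_C = (307 - Q)q_C - (48q_C + (1/2)q_C²). Setting ∂π_C/∂q_C = 0: 259 - 3q_C - (q_R) = 0.
Rigel's first-order condition: 267 - 4q_R - (q_C) = 0.
Rearranging gives the reaction functions q_C = (259 - q_R)/3 and q_R = (267 - q_C)/4.
Substituting one into the other gives q_C = 769/11 and q_R = 542/11.

49.27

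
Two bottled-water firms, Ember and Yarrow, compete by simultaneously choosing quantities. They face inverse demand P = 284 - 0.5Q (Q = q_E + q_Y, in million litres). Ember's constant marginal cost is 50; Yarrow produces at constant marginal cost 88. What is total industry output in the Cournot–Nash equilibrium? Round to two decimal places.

286.67

Ember's profit: π_E = (284 - 0.5Q)q_E - (50q_E). Setting ∂π_E/∂q_E = 0: 234 - q_E - (1/2)(q_Y) = 0.
Yarrow's profit: π_Y = (284 - 0.5Q)q_Y - (88q_Y). Setting ∂π_Y/∂q_Y = 0: 196 - q_Y - (1/2)(q_E) = 0.
Rearranging gives the reaction functions q_E = (234 - (1/2)q_Y) and q_Y = (196 - (1/2)q_E).
Solving the pair: q_E = 544/3, q_Y = 316/3.
Total output Q = 544/3 + 316/3 = 860/3.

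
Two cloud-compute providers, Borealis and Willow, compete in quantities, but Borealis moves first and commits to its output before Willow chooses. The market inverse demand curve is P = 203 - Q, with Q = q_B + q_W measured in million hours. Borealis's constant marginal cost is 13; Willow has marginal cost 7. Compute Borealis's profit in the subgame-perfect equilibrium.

Solve by backward induction. Given q_B, the follower Willow maximises π_W = (203 - q_B - q_W)q_W - 7q_W.
Follower FOC: 196 - q_B - 2q_W = 0, so q_W(q_B) = (196 - q_B)/2.
The leader anticipates this reaction. Substituting into P = 203 - Q gives P = 105 - (1/2)q_B, so π_B = (105 - (1/2)q_B)q_B - 13q_B.
Maximising: ∂π_B/∂q_B = 92 - q_B = 0, giving q_B = 92.
Then q_W = (196 - 92)/2 = 52.
Price P = 203 - 144 = 59.
Borealis's profit: (59 - 13)·92 = 4232.

4232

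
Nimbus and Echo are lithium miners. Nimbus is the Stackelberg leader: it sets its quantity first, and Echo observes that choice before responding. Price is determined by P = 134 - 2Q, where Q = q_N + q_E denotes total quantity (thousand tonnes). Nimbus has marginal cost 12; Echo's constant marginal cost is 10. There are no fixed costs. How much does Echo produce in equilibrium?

16

The follower Echo best-responds to any q_N: π_E = (134 - 2Q)q_E - 10q_E.
Setting the follower's marginal profit to zero, 124 - 2q_N - 4q_E = 0, i.e. q_E = (124 - 2q_N)/4.
Nimbus substitutes q_E(q_N) into its own profit: π_N = q_N(134 - 2q_N - (124 - 2q_N)/2) - 12q_N = (72 - q_N)q_N - 12q_N.
The leader's first-order condition 60 - 2q_N = 0 yields q_N = 30.
Then q_E = (124 - 2·30)/4 = 16.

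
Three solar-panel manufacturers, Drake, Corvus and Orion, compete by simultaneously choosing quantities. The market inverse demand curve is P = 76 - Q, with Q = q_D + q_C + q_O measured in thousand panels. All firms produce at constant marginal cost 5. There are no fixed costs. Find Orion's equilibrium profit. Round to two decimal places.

315.06

A representative firm's profit is π_i = q_i(76 - Q) - 5q_i.
First-order condition (treating rivals' output as given): 71 - 2q_i - Σ_{j≠i} q_j = 0.
By symmetry each firm produces the same amount; substituting Σ_{j≠i} q_j = 2q_i yields q_i = 71/4.
Price P = 76 - 213/4 = 91/4.
Orion's profit: (91/4 - 5)·(71/4) = 315.0625.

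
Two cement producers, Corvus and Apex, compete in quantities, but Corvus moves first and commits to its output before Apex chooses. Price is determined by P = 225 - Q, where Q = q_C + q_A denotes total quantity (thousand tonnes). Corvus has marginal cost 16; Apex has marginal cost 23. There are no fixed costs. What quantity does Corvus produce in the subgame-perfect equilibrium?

108

The follower Apex best-responds to any q_C: π_A = (225 - Q)q_A - 23q_A.
Setting the follower's marginal profit to zero, 202 - q_C - 2q_A = 0, i.e. q_A = (202 - q_C)/2.
The leader anticipates this reaction. Substituting into P = 225 - Q gives P = 124 - (1/2)q_C, so π_C = (124 - (1/2)q_C)q_C - 16q_C.
Maximising: ∂π_C/∂q_C = 108 - q_C = 0, giving q_C = 108.
Then q_A = (202 - 108)/2 = 47.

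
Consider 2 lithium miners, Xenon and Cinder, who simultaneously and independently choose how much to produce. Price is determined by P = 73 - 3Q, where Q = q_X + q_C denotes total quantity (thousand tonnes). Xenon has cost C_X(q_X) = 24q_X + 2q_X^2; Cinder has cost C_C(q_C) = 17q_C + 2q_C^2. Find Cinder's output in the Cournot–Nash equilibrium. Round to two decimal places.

4.54

Xenon's profit: π_X = (73 - 3Q)q_X - (24q_X + 2q_X²). Setting ∂π_X/∂q_X = 0: 49 - 10q_X - 3(q_C) = 0.
Cinder's profit: π_C = (73 - 3Q)q_C - (17q_C + 2q_C²). Setting ∂π_C/∂q_C = 0: 56 - 10q_C - 3(q_X) = 0.
Rearranging gives the reaction functions q_X = (49 - 3q_C)/10 and q_C = (56 - 3q_X)/10.
Solving the pair: q_X = 46/13, q_C = 59/13.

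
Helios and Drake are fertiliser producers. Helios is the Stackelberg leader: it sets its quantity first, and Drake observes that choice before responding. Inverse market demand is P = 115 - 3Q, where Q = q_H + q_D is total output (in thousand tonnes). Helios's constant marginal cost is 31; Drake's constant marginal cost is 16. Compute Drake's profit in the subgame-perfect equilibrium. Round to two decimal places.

346.69

Solve by backward induction. Given q_H, the follower Drake maximises π_D = (115 - 3q_H - 3q_D)q_D - 16q_D.
∂π_D/∂q_D = 99 - 3q_H - 6q_D = 0 gives the reaction function q_D = (99 - 3q_H)/6.
Helios substitutes q_D(q_H) into its own profit: π_H = q_H(115 - 3q_H - (99 - 3q_H)/2) - 31q_H = (131/2 - (3/2)q_H)q_H - 31q_H.
The leader's first-order condition 69/2 - 3q_H = 0 yields q_H = 23/2.
Then q_D = (99 - 3·(23/2))/6 = 43/4.
Price P = 115 - 3·(89/4) = 193/4.
Drake's profit: (193/4 - 16)·(43/4) = 346.6875.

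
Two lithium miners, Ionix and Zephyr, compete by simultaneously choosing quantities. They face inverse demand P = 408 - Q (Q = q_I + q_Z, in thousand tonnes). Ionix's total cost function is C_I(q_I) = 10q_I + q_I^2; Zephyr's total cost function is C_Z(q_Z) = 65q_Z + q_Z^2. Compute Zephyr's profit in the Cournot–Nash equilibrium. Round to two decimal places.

8432.68

Ionix's profit: π_I = (408 - Q)q_I - (10q_I + q_I²). Setting ∂π_I/∂q_I = 0: 398 - 4q_I - (q_Z) = 0.
Zephyr's first-order condition: 343 - 4q_Z - (q_I) = 0.
Best responses: q_I = (398 - q_Z)/4, q_Z = (343 - q_I)/4.
Substituting one into the other gives q_I = 1249/15 and q_Z = 974/15.
Price P = 408 - 741/5 = 1299/5.
Zephyr's profit: (1299/5)·(974/15) - 65·(974/15) - (974/15)² = 8432.6756.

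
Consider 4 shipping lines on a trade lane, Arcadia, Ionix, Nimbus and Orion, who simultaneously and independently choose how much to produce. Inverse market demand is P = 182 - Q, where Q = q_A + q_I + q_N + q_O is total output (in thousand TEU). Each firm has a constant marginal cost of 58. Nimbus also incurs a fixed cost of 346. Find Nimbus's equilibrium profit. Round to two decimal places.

269.04

A representative firm's profit is π_i = q_i(182 - Q) - 58q_i.
Setting ∂π_i/∂q_i = 0 with rivals' quantities fixed: 124 - 2q_i - Σ_{j≠i} q_j = 0.
By symmetry each firm produces the same amount; substituting Σ_{j≠i} q_j = 3q_i yields q_i = 124/5.
Price P = 182 - 496/5 = 414/5.
Nimbus's profit: (414/5 - 58)·(124/5) - 346 = 269.0400.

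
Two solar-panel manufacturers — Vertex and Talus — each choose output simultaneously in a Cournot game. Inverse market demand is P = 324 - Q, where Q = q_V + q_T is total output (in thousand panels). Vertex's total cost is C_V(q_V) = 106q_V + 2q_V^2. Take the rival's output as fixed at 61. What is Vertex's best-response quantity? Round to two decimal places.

26.17

With the rival's output fixed at 61, Vertex's profit is π_V = (324 - 61 - q_V)q_V - (106q_V + 2q_V²) = (263 - q_V)q_V - (106q_V + 2q_V²).
∂π_V/∂q_V = 157 - 6q_V = 0, so q_V = 157/6.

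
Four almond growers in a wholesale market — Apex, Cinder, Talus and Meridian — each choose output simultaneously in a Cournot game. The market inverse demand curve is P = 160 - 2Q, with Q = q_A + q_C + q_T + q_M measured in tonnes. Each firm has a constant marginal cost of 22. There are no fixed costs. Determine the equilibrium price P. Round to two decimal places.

49.60

Each firm earns π_i = (160 - 2Q)q_i - 22q_i.
First-order condition (treating rivals' output as given): 138 - 4q_i - 2·Σ_{j≠i} q_j = 0.
With identical firms every q_j equals q_i, so Σ_{j≠i} q_j = 3q_i and 138 = 10q_i, giving q_i = 69/5.
Total output Q = 276/5, so price P = 160 - 2·(276/5) = 248/5.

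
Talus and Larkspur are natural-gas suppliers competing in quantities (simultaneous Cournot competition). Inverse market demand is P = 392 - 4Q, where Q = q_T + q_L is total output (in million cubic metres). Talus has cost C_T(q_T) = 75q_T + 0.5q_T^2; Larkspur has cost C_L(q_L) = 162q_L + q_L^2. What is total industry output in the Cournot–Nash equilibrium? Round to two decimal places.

41.24

Talus's profit: π_T = (392 - 4Q)q_T - (75q_T + (1/2)q_T²). Setting ∂π_T/∂q_T = 0: 317 - 9q_T - 4(q_L) = 0.
Larkspur's first-order condition: 230 - 10q_L - 4(q_T) = 0.
So q_T = (317 - 4q_L)/9 and q_L = (230 - 4q_T)/10.
Solving the pair: q_T = 1125/37, q_L = 401/37.
Total output Q = 1125/37 + 401/37 = 1526/37.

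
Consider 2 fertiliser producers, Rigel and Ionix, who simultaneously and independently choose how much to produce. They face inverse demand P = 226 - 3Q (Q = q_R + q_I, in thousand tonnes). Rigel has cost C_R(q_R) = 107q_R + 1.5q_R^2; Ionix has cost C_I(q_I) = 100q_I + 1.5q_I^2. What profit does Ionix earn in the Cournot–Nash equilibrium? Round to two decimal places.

Rigel's profit: π_R = (226 - 3Q)q_R - (107q_R + (3/2)q_R²). Setting ∂π_R/∂q_R = 0: 119 - 9q_R - 3(q_I) = 0.
Ionix's first-order condition: 126 - 9q_I - 3(q_R) = 0.
So q_R = (119 - 3q_I)/9 and q_I = (126 - 3q_R)/9.
Solving the pair: q_R = 77/8, q_I = 259/24.
Price P = 226 - 3·(245/12) = 659/4.
Ionix's profit: (659/4)·(259/24) - 100·(259/24) - (3/2)(259/24)² = 524.0703.

524.07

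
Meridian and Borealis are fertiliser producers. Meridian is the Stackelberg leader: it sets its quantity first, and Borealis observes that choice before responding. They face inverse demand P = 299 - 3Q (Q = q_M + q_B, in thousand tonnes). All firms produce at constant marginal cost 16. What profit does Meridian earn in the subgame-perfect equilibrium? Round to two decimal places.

Solve by backward induction. Given q_M, the follower Borealis maximises π_B = (299 - 3q_M - 3q_B)q_B - 16q_B.
Setting the follower's marginal profit to zero, 283 - 3q_M - 6q_B = 0, i.e. q_B = (283 - 3q_M)/6.
The leader anticipates this reaction. Substituting into P = 299 - 3Q gives P = 315/2 - (3/2)q_M, so π_M = (315/2 - (3/2)q_M)q_M - 16q_M.
The leader's first-order condition 283/2 - 3q_M = 0 yields q_M = 283/6.
Then q_B = (283 - 3·(283/6))/6 = 283/12.
Price P = 299 - 3·(283/4) = 347/4.
Meridian's profit: (347/4 - 16)·(283/6) = 3337.0417.

3337.04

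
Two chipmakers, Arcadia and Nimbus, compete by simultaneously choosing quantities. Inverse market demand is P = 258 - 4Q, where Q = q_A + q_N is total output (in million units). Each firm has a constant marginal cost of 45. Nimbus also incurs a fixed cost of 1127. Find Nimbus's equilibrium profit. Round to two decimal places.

133.25

A representative firm's profit is π_i = q_i(258 - 4Q) - 45q_i.
Setting ∂π_i/∂q_i = 0 with rivals' quantities fixed: 213 - 8q_i - 4q_j = 0.
By symmetry each firm produces the same amount; substituting q_j = q_i yields q_i = 213/12 = 71/4.
Price P = 258 - 4·(71/2) = 116.
Nimbus's profit: (116 - 45)·(71/4) - 1127 = 533/4.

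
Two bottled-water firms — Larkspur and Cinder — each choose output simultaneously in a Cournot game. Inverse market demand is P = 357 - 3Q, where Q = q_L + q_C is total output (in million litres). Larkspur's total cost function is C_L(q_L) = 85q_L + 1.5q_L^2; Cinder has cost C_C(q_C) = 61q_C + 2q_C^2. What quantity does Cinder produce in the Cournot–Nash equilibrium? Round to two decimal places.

Larkspur's profit: π_L = (357 - 3Q)q_L - (85q_L + (3/2)q_L²). Setting ∂π_L/∂q_L = 0: 272 - 9q_L - 3(q_C) = 0.
Cinder's profit: π_C = (357 - 3Q)q_C - (61q_C + 2q_C²). Setting ∂π_C/∂q_C = 0: 296 - 10q_C - 3(q_L) = 0.
So q_L = (272 - 3q_C)/9 and q_C = (296 - 3q_L)/10.
Substituting one into the other gives q_L = 1832/81 and q_C = 616/27.

22.81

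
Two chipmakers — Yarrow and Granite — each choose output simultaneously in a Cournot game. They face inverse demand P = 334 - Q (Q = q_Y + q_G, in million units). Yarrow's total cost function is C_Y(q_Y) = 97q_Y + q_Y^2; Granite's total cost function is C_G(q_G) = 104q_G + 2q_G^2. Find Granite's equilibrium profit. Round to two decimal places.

2645.50

Yarrow's profit: π_Y = (334 - Q)q_Y - (97q_Y + q_Y²). Setting ∂π_Y/∂q_Y = 0: 237 - 4q_Y - (q_G) = 0.
Granite's profit: π_G = (334 - Q)q_G - (104q_G + 2q_G²). Setting ∂π_G/∂q_G = 0: 230 - 6q_G - (q_Y) = 0.
So q_Y = (237 - q_G)/4 and q_G = (230 - q_Y)/6.
Substituting one into the other gives q_Y = 1192/23 and q_G = 683/23.
Price P = 334 - 1875/23 = 252.4783.
Granite's profit: 252.4783·(683/23) - 104·(683/23) - 2(683/23)² = 2645.4953.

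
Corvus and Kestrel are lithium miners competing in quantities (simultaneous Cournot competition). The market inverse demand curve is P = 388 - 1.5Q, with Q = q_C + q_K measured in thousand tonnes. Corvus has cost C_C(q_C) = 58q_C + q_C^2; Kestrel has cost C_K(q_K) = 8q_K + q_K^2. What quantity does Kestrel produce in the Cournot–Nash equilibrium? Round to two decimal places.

Corvus's profit: π_C = (388 - 1.5Q)q_C - (58q_C + q_C²). Setting ∂π_C/∂q_C = 0: 330 - 5q_C - (3/2)(q_K) = 0.
Kestrel's profit: π_K = (388 - 1.5Q)q_K - (8q_K + q_K²). Setting ∂π_K/∂q_K = 0: 380 - 5q_K - (3/2)(q_C) = 0.
So q_C = (330 - (3/2)q_K)/5 and q_K = (380 - (3/2)q_C)/5.
Solving the pair: q_C = 47.4725, q_K = 61.7582.

61.76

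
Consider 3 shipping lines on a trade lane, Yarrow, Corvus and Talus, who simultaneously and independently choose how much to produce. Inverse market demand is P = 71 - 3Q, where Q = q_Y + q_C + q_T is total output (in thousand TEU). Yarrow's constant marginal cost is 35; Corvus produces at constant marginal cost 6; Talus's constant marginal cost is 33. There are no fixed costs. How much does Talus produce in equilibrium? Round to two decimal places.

Yarrow's profit: π_Y = (71 - 3Q)q_Y - (35q_Y). Setting ∂π_Y/∂q_Y = 0: 36 - 6q_Y - 3(q_C + q_T) = 0.
Corvus's profit: π_C = (71 - 3Q)q_C - (6q_C). Setting ∂π_C/∂q_C = 0: 65 - 6q_C - 3(q_Y + q_T) = 0.
Talus's first-order condition: 38 - 6q_T - 3(q_Y + q_C) = 0.
Adding the 3 first-order conditions: 139 − 12Q = 0, so Q = 139/12.
Back-substituting: q_Y = (36 − 139/4)/3 = 5/12, q_C = (65 − 139/4)/3 = 121/12, q_T = (38 − 139/4)/3 = 13/12.

1.08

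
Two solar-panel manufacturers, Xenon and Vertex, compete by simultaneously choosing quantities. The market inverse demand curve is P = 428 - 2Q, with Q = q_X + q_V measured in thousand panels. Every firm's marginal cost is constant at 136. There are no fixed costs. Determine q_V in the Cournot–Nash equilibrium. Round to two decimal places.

A representative firm's profit is π_i = q_i(428 - 2Q) - 136q_i.
First-order condition (treating rivals' output as given): 292 - 4q_i - 2q_j = 0.
By symmetry each firm produces the same amount; substituting q_j = q_i yields q_i = 292/6 = 146/3.

48.67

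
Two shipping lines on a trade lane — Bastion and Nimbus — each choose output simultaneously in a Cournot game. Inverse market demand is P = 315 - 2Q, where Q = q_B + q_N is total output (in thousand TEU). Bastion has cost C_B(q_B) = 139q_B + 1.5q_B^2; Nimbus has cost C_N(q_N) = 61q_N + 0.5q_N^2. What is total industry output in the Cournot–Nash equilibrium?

58

Bastion's profit: π_B = (315 - 2Q)q_B - (139q_B + (3/2)q_B²). Setting ∂π_B/∂q_B = 0: 176 - 7q_B - 2(q_N) = 0.
Nimbus's first-order condition: 254 - 5q_N - 2(q_B) = 0.
So q_B = (176 - 2q_N)/7 and q_N = (254 - 2q_B)/5.
Solving the pair: q_B = 12, q_N = 46.
Total output Q = 12 + 46 = 58.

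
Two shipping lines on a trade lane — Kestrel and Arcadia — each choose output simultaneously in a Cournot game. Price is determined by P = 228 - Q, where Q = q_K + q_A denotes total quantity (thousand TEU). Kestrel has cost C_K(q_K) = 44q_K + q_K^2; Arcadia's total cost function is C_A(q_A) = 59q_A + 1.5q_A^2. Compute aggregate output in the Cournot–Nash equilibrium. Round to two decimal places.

65.42

Kestrel's profit: π_K = (228 - Q)q_K - (44q_K + q_K²). Setting ∂π_K/∂q_K = 0: 184 - 4q_K - (q_A) = 0.
Arcadia's first-order condition: 169 - 5q_A - (q_K) = 0.
So q_K = (184 - q_A)/4 and q_A = (169 - q_K)/5.
Solving the pair: q_K = 751/19, q_A = 492/19.
Total output Q = 751/19 + 492/19 = 1243/19.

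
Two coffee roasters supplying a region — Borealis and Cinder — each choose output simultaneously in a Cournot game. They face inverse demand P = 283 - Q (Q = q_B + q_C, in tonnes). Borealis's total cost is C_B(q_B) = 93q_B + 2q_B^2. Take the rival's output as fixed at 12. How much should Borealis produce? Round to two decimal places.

29.67

With the rival's output fixed at 12, Borealis's profit is π_B = (283 - 12 - q_B)q_B - (93q_B + 2q_B²) = (271 - q_B)q_B - (93q_B + 2q_B²).
∂π_B/∂q_B = 178 - 6q_B = 0, so q_B = 89/3.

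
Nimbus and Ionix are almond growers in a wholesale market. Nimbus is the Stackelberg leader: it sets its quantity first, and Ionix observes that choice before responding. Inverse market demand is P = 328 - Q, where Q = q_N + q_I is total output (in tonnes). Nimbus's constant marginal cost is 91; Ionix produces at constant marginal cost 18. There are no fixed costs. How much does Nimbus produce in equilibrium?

82

The follower Ionix best-responds to any q_N: π_I = (328 - Q)q_I - 18q_I.
Follower FOC: 310 - q_N - 2q_I = 0, so q_I(q_N) = (310 - q_N)/2.
The leader anticipates this reaction. Substituting into P = 328 - Q gives P = 173 - (1/2)q_N, so π_N = (173 - (1/2)q_N)q_N - 91q_N.
Maximising: ∂π_N/∂q_N = 82 - q_N = 0, giving q_N = 82.
Then q_I = (310 - 82)/2 = 114.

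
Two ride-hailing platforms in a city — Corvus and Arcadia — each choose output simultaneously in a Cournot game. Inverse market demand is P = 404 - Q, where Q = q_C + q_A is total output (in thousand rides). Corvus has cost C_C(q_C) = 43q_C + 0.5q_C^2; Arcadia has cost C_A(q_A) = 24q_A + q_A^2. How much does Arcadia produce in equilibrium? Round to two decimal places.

Corvus's profit: π_C = (404 - Q)q_C - (43q_C + (1/2)q_C²). Setting ∂π_C/∂q_C = 0: 361 - 3q_C - (q_A) = 0.
Arcadia's first-order condition: 380 - 4q_A - (q_C) = 0.
So q_C = (361 - q_A)/3 and q_A = (380 - q_C)/4.
Solving the pair: q_C = 1064/11, q_A = 779/11.

70.82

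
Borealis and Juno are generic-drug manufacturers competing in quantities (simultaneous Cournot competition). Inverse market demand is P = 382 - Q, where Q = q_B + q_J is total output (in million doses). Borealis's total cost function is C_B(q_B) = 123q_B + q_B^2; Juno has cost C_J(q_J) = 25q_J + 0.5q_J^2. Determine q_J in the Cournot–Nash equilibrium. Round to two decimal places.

106.27

Borealis's profit: π_B = (382 - Q)q_B - (123q_B + q_B²). Setting ∂π_B/∂q_B = 0: 259 - 4q_B - (q_J) = 0.
Juno's first-order condition: 357 - 3q_J - (q_B) = 0.
Rearranging gives the reaction functions q_B = (259 - q_J)/4 and q_J = (357 - q_B)/3.
Solving the pair: q_B = 420/11, q_J = 1169/11.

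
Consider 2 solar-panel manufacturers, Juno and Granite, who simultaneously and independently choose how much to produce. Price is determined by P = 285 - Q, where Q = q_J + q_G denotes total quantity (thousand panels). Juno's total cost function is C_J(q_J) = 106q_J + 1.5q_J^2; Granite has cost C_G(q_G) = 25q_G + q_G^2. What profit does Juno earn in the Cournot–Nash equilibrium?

1440

Juno's profit: π_J = (285 - Q)q_J - (106q_J + (3/2)q_J²). Setting ∂π_J/∂q_J = 0: 179 - 5q_J - (q_G) = 0.
Granite's first-order condition: 260 - 4q_G - (q_J) = 0.
Rearranging gives the reaction functions q_J = (179 - q_G)/5 and q_G = (260 - q_J)/4.
Substituting one into the other gives q_J = 24 and q_G = 59.
Price P = 285 - 83 = 202.
Juno's profit: 202·24 - 106·24 - (3/2)·24² = 1440.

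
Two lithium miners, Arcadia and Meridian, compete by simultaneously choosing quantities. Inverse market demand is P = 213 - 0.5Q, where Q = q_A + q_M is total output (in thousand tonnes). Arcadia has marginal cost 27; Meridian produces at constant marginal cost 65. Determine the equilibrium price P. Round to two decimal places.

Arcadia's profit: π_A = (213 - 0.5Q)q_A - (27q_A). Setting ∂π_A/∂q_A = 0: 186 - q_A - (1/2)(q_M) = 0.
Meridian's first-order condition: 148 - q_M - (1/2)(q_A) = 0.
Rearranging gives the reaction functions q_A = (186 - (1/2)q_M) and q_M = (148 - (1/2)q_A).
Substituting one into the other gives q_A = 448/3 and q_M = 220/3.
Total output Q = 668/3, so price P = 213 - (1/2)·(668/3) = 305/3.

101.67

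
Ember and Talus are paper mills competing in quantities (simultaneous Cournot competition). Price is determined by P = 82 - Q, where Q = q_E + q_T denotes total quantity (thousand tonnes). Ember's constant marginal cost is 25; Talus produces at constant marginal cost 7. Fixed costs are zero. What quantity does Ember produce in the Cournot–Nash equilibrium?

13

Ember's profit: π_E = (82 - Q)q_E - (25q_E). Setting ∂π_E/∂q_E = 0: 57 - 2q_E - (q_T) = 0.
Talus's first-order condition: 75 - 2q_T - (q_E) = 0.
So q_E = (57 - q_T)/2 and q_T = (75 - q_E)/2.
Substituting one into the other gives q_E = 13 and q_T = 31.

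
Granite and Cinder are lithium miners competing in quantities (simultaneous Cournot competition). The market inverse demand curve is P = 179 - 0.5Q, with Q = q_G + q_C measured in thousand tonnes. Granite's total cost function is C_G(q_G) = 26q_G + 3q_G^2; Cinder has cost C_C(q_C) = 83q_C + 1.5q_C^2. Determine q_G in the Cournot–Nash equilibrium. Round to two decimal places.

20.32

Granite's profit: π_G = (179 - 0.5Q)q_G - (26q_G + 3q_G²). Setting ∂π_G/∂q_G = 0: 153 - 7q_G - (1/2)(q_C) = 0.
Cinder's first-order condition: 96 - 4q_C - (1/2)(q_G) = 0.
Rearranging gives the reaction functions q_G = (153 - (1/2)q_C)/7 and q_C = (96 - (1/2)q_G)/4.
Solving the pair: q_G = 752/37, q_C = 794/37.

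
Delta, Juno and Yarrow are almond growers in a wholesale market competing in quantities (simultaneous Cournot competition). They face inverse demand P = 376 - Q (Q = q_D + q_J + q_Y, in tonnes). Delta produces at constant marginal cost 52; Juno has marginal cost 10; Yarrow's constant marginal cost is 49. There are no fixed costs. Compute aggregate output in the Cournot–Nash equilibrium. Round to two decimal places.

Delta's profit: π_D = (376 - Q)q_D - (52q_D). Setting ∂π_D/∂q_D = 0: 324 - 2q_D - (q_J + q_Y) = 0.
Juno's profit: π_J = (376 - Q)q_J - (10q_J). Setting ∂π_J/∂q_J = 0: 366 - 2q_J - (q_D + q_Y) = 0.
Yarrow's profit: π_Y = (376 - Q)q_Y - (49q_Y). Setting ∂π_Y/∂q_Y = 0: 327 - 2q_Y - (q_D + q_J) = 0.
Adding the 3 first-order conditions: 1017 − 4Q = 0, so Q = 1017/4.
Back-substituting: q_D = (324 − 1017/4) = 279/4, q_J = (366 − 1017/4) = 447/4, q_Y = (327 − 1017/4) = 291/4.
Total output Q = 279/4 + 447/4 + 291/4 = 1017/4.

254.25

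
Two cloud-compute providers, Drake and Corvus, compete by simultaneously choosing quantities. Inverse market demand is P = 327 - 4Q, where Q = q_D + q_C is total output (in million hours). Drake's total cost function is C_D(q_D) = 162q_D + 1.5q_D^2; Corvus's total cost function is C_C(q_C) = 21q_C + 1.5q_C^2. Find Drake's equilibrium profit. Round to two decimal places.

Drake's profit: π_D = (327 - 4Q)q_D - (162q_D + (3/2)q_D²). Setting ∂π_D/∂q_D = 0: 165 - 11q_D - 4(q_C) = 0.
Corvus's profit: π_C = (327 - 4Q)q_C - (21q_C + (3/2)q_C²). Setting ∂π_C/∂q_C = 0: 306 - 11q_C - 4(q_D) = 0.
Best responses: q_D = (165 - 4q_C)/11, q_C = (306 - 4q_D)/11.
Solving the pair: q_D = 197/35, q_C = 902/35.
Price P = 327 - 4·(157/5) = 1007/5.
Drake's profit: (1007/5)·(197/35) - 162·(197/35) - (3/2)(197/35)² = 174.2445.

174.24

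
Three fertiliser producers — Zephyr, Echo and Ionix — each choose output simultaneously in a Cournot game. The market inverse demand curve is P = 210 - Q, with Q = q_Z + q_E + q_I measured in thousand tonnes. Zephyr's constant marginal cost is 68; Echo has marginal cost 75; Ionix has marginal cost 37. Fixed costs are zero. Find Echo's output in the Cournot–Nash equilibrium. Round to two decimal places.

22.50

Zephyr's profit: π_Z = (210 - Q)q_Z - (68q_Z). Setting ∂π_Z/∂q_Z = 0: 142 - 2q_Z - (q_E + q_I) = 0.
Echo's first-order condition: 135 - 2q_E - (q_Z + q_I) = 0.
Ionix's profit: π_I = (210 - Q)q_I - (37q_I). Setting ∂π_I/∂q_I = 0: 173 - 2q_I - (q_Z + q_E) = 0.
Summing all 3 equations gives 450 − 4Q = 0, hence Q = 225/2.
Back-substituting: q_Z = (142 − 225/2) = 59/2, q_E = (135 − 225/2) = 45/2, q_I = (173 − 225/2) = 121/2.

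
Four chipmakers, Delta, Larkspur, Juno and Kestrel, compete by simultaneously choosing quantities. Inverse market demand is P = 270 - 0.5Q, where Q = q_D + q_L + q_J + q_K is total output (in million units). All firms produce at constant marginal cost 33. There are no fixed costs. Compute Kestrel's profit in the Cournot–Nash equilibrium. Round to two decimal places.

4493.52

Each firm earns π_i = (270 - 0.5Q)q_i - 33q_i.
Setting ∂π_i/∂q_i = 0 with rivals' quantities fixed: 237 - q_i - (1/2)·Σ_{j≠i} q_j = 0.
With identical firms every q_j equals q_i, so Σ_{j≠i} q_j = 3q_i and 237 = (5/2)q_i, giving q_i = 474/5.
Price P = 270 - (1/2)·(1896/5) = 402/5.
Kestrel's profit: (402/5 - 33)·(474/5) = 4493.5200.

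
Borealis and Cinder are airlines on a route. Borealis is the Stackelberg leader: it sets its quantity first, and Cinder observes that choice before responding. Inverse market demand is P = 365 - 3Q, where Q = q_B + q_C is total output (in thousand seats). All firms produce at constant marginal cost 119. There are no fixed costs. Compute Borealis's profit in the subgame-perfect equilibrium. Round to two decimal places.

2521.50

Solve by backward induction. Given q_B, the follower Cinder maximises π_C = (365 - 3q_B - 3q_C)q_C - 119q_C.
∂π_C/∂q_C = 246 - 3q_B - 6q_C = 0 gives the reaction function q_C = (246 - 3q_B)/6.
The leader anticipates this reaction. Substituting into P = 365 - 3Q gives P = 242 - (3/2)q_B, so π_B = (242 - (3/2)q_B)q_B - 119q_B.
Maximising: ∂π_B/∂q_B = 123 - 3q_B = 0, giving q_B = 41.
Then q_C = (246 - 3·41)/6 = 41/2.
Price P = 365 - 3·(123/2) = 361/2.
Borealis's profit: (361/2 - 119)·41 = 2521.5000.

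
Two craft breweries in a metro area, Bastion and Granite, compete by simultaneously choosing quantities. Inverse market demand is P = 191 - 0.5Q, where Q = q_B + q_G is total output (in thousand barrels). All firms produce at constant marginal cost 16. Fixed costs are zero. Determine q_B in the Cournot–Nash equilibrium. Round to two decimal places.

116.67

Each firm earns π_i = (191 - 0.5Q)q_i - 16q_i.
First-order condition (treating rivals' output as given): 175 - q_i - (1/2)q_j = 0.
With identical firms every q_j equals q_i, so q_j = q_i and 175 = (3/2)q_i, giving q_i = 350/3.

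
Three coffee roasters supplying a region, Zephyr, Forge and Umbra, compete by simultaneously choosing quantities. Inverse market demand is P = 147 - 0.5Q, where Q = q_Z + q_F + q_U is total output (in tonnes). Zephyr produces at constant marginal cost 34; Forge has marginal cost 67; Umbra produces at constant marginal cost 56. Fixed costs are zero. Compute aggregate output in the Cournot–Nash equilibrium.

142

Zephyr's profit: π_Z = (147 - 0.5Q)q_Z - (34q_Z). Setting ∂π_Z/∂q_Z = 0: 113 - q_Z - (1/2)(q_F + q_U) = 0.
Forge's first-order condition: 80 - q_F - (1/2)(q_Z + q_U) = 0.
Umbra's profit: π_U = (147 - 0.5Q)q_U - (56q_U). Setting ∂π_U/∂q_U = 0: 91 - q_U - (1/2)(q_Z + q_F) = 0.
Adding the 3 conditions: 284 − Q − Q = 0, i.e. Q = 142.
Back-substituting: q_Z = (113 − 71)/(1/2) = 84, q_F = (80 − 71)/(1/2) = 18, q_U = (91 − 71)/(1/2) = 40.
Total output Q = 84 + 18 + 40 = 142.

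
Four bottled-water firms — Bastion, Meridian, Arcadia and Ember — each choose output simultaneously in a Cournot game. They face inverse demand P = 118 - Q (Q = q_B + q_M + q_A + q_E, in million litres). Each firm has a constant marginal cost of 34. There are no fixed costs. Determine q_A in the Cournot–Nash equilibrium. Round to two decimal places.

A representative firm's profit is π_i = q_i(118 - Q) - 34q_i.
First-order condition (treating rivals' output as given): 84 - 2q_i - Σ_{j≠i} q_j = 0.
By symmetry each firm produces the same amount; substituting Σ_{j≠i} q_j = 3q_i yields q_i = 84/5.

16.80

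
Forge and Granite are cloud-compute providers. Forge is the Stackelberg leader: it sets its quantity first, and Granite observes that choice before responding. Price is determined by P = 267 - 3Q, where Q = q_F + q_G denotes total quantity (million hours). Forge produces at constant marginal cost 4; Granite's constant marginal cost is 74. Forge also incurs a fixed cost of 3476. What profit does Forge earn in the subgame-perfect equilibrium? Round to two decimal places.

1144.38

The follower Granite best-responds to any q_F: π_G = (267 - 3Q)q_G - 74q_G.
Follower FOC: 193 - 3q_F - 6q_G = 0, so q_G(q_F) = (193 - 3q_F)/6.
The leader anticipates this reaction. Substituting into P = 267 - 3Q gives P = 341/2 - (3/2)q_F, so π_F = (341/2 - (3/2)q_F)q_F - 4q_F.
The leader's first-order condition 333/2 - 3q_F = 0 yields q_F = 111/2.
Then q_G = (193 - 3·(111/2))/6 = 53/12.
Price P = 267 - 3·(719/12) = 349/4.
Forge's profit: (349/4 - 4)·(111/2) - 3476 = 1144.3750.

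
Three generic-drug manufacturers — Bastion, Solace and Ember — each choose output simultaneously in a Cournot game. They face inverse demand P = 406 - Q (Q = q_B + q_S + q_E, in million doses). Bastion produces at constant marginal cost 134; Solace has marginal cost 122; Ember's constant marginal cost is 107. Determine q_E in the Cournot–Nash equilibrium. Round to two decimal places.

Bastion's profit: π_B = (406 - Q)q_B - (134q_B). Setting ∂π_B/∂q_B = 0: 272 - 2q_B - (q_S + q_E) = 0.
Solace's first-order condition: 284 - 2q_S - (q_B + q_E) = 0.
Ember's first-order condition: 299 - 2q_E - (q_B + q_S) = 0.
Summing all 3 equations gives 855 − 4Q = 0, hence Q = 855/4.
Back-substituting: q_B = (272 − 855/4) = 233/4, q_S = (284 − 855/4) = 281/4, q_E = (299 − 855/4) = 341/4.

85.25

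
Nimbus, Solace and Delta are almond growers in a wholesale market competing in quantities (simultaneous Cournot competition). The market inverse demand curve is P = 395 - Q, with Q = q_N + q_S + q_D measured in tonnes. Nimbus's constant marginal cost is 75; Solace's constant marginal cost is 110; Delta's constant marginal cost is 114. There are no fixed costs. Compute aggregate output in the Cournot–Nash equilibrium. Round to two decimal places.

Nimbus's profit: π_N = (395 - Q)q_N - (75q_N). Setting ∂π_N/∂q_N = 0: 320 - 2q_N - (q_S + q_D) = 0.
Solace's first-order condition: 285 - 2q_S - (q_N + q_D) = 0.
Delta's first-order condition: 281 - 2q_D - (q_N + q_S) = 0.
Summing all 3 equations gives 886 − 4Q = 0, hence Q = 443/2.
Back-substituting: q_N = (320 − 443/2) = 197/2, q_S = (285 − 443/2) = 127/2, q_D = (281 − 443/2) = 119/2.
Total output Q = 197/2 + 127/2 + 119/2 = 443/2.

221.50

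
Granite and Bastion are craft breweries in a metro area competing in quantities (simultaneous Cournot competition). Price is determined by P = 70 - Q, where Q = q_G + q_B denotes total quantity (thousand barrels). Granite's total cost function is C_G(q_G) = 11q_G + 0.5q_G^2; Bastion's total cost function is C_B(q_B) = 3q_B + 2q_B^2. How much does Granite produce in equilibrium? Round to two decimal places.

16.88

Granite's profit: π_G = (70 - Q)q_G - (11q_G + (1/2)q_G²). Setting ∂π_G/∂q_G = 0: 59 - 3q_G - (q_B) = 0.
Bastion's first-order condition: 67 - 6q_B - (q_G) = 0.
Best responses: q_G = (59 - q_B)/3, q_B = (67 - q_G)/6.
Solving the pair: q_G = 287/17, q_B = 142/17.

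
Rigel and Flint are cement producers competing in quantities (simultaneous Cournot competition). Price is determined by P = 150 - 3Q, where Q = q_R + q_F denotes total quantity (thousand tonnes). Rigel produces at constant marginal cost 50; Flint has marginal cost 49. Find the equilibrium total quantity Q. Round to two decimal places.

Rigel's profit: π_R = (150 - 3Q)q_R - (50q_R). Setting ∂π_R/∂q_R = 0: 100 - 6q_R - 3(q_F) = 0.
Flint's profit: π_F = (150 - 3Q)q_F - (49q_F). Setting ∂π_F/∂q_F = 0: 101 - 6q_F - 3(q_R) = 0.
Best responses: q_R = (100 - 3q_F)/6, q_F = (101 - 3q_R)/6.
Solving the pair: q_R = 11, q_F = 34/3.
Total output Q = 11 + 34/3 = 67/3.

22.33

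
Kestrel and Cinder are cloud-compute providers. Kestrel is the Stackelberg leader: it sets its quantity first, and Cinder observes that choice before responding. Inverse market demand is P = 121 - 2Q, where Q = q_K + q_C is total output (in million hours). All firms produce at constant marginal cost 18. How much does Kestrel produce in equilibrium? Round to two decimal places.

Solve by backward induction. Given q_K, the follower Cinder maximises π_C = (121 - 2q_K - 2q_C)q_C - 18q_C.
∂π_C/∂q_C = 103 - 2q_K - 4q_C = 0 gives the reaction function q_C = (103 - 2q_K)/4.
Kestrel substitutes q_C(q_K) into its own profit: π_K = q_K(121 - 2q_K - (103 - 2q_K)/2) - 18q_K = (139/2 - q_K)q_K - 18q_K.
Maximising: ∂π_K/∂q_K = 103/2 - 2q_K = 0, giving q_K = 103/4.
Then q_C = (103 - 2·(103/4))/4 = 103/8.

25.75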